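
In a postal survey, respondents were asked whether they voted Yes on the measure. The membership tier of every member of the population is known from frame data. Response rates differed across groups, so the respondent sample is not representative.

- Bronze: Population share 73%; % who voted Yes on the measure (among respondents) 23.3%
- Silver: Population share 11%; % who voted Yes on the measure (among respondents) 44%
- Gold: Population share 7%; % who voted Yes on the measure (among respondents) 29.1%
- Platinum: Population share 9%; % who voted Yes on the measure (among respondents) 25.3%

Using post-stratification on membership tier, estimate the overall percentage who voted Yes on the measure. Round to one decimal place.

26.2%

Weight each group's respondent value by its population share:
  Bronze: 0.73 × 23.3 = 17.009
  Silver: 0.11 × 44 = 4.84
  Gold: 0.07 × 29.1 = 2.037
  Platinum: 0.09 × 25.3 = 2.277
Post-stratified estimate = 26.163 → 26.2%.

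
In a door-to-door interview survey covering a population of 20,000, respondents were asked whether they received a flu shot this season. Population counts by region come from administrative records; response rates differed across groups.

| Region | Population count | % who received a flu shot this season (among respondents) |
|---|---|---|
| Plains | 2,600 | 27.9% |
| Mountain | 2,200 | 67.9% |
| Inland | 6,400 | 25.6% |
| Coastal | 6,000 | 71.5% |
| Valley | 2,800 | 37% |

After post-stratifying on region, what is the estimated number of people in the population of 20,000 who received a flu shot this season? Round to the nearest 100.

Estimated count per cell = population count × respondent percentage:
  Plains: 2,600 × 27.9% = 725.4
  Mountain: 2,200 × 67.9% = 1493.8
  Inland: 6,400 × 25.6% = 1638.4
  Coastal: 6,000 × 71.5% = 4290
  Valley: 2,800 × 37% = 1036
Estimated total = 9183.6 → 9,200.

9,200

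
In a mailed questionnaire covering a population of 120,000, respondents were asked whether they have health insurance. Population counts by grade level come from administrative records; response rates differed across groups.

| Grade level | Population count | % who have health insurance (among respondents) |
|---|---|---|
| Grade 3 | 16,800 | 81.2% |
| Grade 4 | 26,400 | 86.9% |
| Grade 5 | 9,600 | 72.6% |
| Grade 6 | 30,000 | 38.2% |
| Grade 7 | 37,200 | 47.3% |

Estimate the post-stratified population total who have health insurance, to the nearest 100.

Apply each group's respondent rate to its population count:
  Grade 3: 16,800 × 81.2% = 13641.6
  Grade 4: 26,400 × 86.9% = 22941.6
  Grade 5: 9,600 × 72.6% = 6969.6
  Grade 6: 30,000 × 38.2% = 11,460
  Grade 7: 37,200 × 47.3% = 17595.6
Estimated total = 72608.4 → 72,600.

72,600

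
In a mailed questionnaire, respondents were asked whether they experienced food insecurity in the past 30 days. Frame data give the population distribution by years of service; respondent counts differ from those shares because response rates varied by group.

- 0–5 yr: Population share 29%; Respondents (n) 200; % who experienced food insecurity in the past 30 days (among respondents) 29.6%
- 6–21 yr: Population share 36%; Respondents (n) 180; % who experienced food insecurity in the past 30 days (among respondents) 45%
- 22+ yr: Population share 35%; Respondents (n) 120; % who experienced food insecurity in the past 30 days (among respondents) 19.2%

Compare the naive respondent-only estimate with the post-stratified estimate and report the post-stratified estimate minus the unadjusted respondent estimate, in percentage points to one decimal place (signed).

Naive respondent-only estimate (weights = respondent counts):
  (200/500)×29.6 + (180/500)×45 + (120/500)×19.2 = 32.648%
Post-stratified estimate weights by population shares:
  0.29×29.6 + 0.36×45 + 0.35×19.2 = 31.504%
Difference = 31.504 − 32.648 = -1.144 pp.

-1.1 percentage points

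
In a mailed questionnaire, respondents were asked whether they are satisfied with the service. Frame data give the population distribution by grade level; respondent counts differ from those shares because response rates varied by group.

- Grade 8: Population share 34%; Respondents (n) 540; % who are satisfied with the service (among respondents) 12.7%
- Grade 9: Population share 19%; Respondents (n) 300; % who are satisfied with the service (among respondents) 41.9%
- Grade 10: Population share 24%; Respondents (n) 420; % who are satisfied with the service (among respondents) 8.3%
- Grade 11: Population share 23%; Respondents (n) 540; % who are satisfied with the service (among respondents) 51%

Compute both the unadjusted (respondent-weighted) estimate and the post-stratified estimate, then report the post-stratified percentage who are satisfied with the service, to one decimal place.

Without adjustment, the pooled respondent share is:
  (540/1800)×12.7 + (300/1800)×41.9 + (420/1800)×8.3 + (540/1800)×51 = 28.03%
Post-stratifying to population shares instead:
  0.34×12.7 + 0.19×41.9 + 0.24×8.3 + 0.23×51 = 26.001%

26.0%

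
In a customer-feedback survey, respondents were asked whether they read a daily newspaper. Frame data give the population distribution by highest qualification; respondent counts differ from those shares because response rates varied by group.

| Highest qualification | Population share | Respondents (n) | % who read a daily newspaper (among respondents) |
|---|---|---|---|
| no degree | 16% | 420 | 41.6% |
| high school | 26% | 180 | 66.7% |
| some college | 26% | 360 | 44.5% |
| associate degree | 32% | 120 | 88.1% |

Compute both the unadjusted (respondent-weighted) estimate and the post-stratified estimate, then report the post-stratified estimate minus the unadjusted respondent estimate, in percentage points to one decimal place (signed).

+11.8 percentage points

Unadjusted (pooled respondent) estimate weights by respondent counts:
  (420/1080)×41.6 + (180/1080)×66.7 + (360/1080)×44.5 + (120/1080)×88.1 = 51.9167%
Post-stratifying to population shares instead:
  0.16×41.6 + 0.26×66.7 + 0.26×44.5 + 0.32×88.1 = 63.76%
Difference = 63.76 − 51.9167 = 11.8433 pp.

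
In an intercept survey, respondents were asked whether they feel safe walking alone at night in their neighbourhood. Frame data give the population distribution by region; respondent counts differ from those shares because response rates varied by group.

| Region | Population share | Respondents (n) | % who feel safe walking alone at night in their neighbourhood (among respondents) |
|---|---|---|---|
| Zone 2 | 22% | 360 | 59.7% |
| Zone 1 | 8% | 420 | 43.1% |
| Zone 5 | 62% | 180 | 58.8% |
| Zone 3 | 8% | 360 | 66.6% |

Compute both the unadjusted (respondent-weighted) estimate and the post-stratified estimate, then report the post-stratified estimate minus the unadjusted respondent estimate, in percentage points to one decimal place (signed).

+2.2 percentage points

Without adjustment, the pooled respondent share is:
  (360/1320)×59.7 + (420/1320)×43.1 + (180/1320)×58.8 + (360/1320)×66.6 = 56.1773%
Post-stratifying to population shares instead:
  0.22×59.7 + 0.08×43.1 + 0.62×58.8 + 0.08×66.6 = 58.366%
Difference = 58.366 − 56.1773 = 2.1887 pp.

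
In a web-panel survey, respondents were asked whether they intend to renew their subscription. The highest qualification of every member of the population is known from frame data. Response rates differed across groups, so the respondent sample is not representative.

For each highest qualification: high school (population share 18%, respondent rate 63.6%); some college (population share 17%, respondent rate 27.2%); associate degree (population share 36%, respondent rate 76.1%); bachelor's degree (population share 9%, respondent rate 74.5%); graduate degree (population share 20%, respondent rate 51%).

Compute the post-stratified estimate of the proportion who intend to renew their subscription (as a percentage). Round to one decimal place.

Weight each group's respondent value by its population share:
  high school: 0.18 × 63.6 = 11.448
  some college: 0.17 × 27.2 = 4.624
  associate degree: 0.36 × 76.1 = 27.396
  bachelor's degree: 0.09 × 74.5 = 6.705
  graduate degree: 0.2 × 51 = 10.2
Post-stratified estimate = 60.373 → 60.4%.

60.4%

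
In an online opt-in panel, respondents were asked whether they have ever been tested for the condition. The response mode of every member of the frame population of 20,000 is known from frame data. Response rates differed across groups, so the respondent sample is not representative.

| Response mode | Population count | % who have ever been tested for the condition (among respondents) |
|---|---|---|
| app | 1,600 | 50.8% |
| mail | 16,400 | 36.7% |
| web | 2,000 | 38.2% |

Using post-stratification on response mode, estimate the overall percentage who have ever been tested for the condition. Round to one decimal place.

38.0%

Weight each group's respondent value by its population share:
  app: (1,600/20,000) × 50.8 = 4.064
  mail: (16,400/20,000) × 36.7 = 30.094
  web: (2,000/20,000) × 38.2 = 3.82
Post-stratified estimate = 37.978 → 38.0%.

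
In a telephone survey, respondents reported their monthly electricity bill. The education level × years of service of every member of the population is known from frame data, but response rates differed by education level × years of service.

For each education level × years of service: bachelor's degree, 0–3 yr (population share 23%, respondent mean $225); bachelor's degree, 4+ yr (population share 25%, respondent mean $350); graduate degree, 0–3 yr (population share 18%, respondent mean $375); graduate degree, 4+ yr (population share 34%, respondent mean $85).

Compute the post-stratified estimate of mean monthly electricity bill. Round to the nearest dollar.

$236

Reweight to the known education level × years of service distribution:
  bachelor's degree, 0–3 yr: 0.23 × 225 = 51.75
  bachelor's degree, 4+ yr: 0.25 × 350 = 87.5
  graduate degree, 0–3 yr: 0.18 × 375 = 67.5
  graduate degree, 4+ yr: 0.34 × 85 = 28.9
Post-stratified estimate = 235.65 → $236.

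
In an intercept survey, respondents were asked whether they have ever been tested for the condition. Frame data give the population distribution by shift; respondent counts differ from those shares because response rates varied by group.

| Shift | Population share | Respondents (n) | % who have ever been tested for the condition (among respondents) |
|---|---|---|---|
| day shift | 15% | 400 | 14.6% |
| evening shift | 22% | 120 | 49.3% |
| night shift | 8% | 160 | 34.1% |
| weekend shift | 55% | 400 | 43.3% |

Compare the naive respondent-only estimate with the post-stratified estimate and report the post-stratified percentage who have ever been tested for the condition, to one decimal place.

39.6%

Without adjustment, the pooled respondent share is:
  (400/1080)×14.6 + (120/1080)×49.3 + (160/1080)×34.1 + (400/1080)×43.3 = 31.9741%
Post-stratified estimate weights by population shares:
  0.15×14.6 + 0.22×49.3 + 0.08×34.1 + 0.55×43.3 = 39.579%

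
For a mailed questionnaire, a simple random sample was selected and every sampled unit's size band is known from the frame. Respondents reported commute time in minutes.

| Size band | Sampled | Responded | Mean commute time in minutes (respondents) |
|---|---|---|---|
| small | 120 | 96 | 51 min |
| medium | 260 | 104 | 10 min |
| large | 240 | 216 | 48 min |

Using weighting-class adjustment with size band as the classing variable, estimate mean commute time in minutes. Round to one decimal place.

32.6

Class response rates: small 96/120 = 80%, medium 104/260 = 40%, large 216/240 = 90%.
Each respondent's weight = sampled/responded in their class; summing within a class gives n_sampled, so:
  small: 120 × 51 = 6120
  medium: 260 × 10 = 2600
  large: 240 × 48 = 11,520
Adjusted estimate = 20,240 / 620 = 32.6452 → 32.6.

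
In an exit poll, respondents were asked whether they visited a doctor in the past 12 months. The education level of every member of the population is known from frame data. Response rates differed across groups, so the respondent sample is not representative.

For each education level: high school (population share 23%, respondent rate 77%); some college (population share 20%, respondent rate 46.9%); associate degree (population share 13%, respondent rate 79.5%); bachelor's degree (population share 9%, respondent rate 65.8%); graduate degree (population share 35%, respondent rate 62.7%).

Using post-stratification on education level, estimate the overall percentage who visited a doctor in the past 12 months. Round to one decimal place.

65.3%

Post-stratification weights by population share, not respondent share:
  high school: 0.23 × 77 = 17.71
  some college: 0.2 × 46.9 = 9.38
  associate degree: 0.13 × 79.5 = 10.335
  bachelor's degree: 0.09 × 65.8 = 5.922
  graduate degree: 0.35 × 62.7 = 21.945
Post-stratified estimate = 65.292 → 65.3%.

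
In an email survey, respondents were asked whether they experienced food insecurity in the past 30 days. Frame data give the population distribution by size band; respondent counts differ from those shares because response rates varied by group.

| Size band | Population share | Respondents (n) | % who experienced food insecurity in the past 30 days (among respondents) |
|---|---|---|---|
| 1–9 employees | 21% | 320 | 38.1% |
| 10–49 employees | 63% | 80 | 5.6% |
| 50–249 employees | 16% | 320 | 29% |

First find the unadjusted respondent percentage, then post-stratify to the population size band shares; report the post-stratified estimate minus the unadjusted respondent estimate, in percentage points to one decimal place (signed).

Naive respondent-only estimate (weights = respondent counts):
  (320/720)×38.1 + (80/720)×5.6 + (320/720)×29 = 30.4444%
Post-stratified estimate weights by population shares:
  0.21×38.1 + 0.63×5.6 + 0.16×29 = 16.169%
Difference = 16.169 − 30.4444 = -14.2754 pp.

-14.3 percentage points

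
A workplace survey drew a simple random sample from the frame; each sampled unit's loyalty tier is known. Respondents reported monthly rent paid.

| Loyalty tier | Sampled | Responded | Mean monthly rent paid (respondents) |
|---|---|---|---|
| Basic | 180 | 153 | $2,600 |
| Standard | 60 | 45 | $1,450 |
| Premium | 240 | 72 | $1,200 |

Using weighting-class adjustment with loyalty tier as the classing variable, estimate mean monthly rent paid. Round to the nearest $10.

Response rates by class: Basic 153/180 = 85%, Standard 45/60 = 75%, Premium 72/240 = 30%.
With weight = n_sampled/n_responded per class, the weighted class total is n_sampled:
  Basic: 180 × 2600 = 468,000
  Standard: 60 × 1450 = 87,000
  Premium: 240 × 1200 = 288,000
Adjusted estimate = 843,000 / 480 = 1756.25 → $1,760.

$1,760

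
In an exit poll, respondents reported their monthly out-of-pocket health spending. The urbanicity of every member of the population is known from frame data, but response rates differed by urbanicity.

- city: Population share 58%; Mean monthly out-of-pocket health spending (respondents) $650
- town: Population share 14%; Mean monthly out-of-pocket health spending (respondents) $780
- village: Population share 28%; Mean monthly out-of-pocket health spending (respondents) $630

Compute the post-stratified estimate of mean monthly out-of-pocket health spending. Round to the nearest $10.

$660

Weight each group's respondent value by its population share:
  city: 0.58 × 650 = 377
  town: 0.14 × 780 = 109.2
  village: 0.28 × 630 = 176.4
Post-stratified estimate = 662.6 → $660.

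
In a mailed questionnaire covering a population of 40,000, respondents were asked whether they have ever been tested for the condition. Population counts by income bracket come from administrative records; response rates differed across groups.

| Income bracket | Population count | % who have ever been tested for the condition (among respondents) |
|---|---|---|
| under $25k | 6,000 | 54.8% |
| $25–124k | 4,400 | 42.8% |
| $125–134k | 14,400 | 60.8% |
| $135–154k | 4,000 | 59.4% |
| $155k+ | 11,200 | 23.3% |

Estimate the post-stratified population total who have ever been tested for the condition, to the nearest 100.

18,900

Estimated count per cell = population count × respondent percentage:
  under $25k: 6,000 × 54.8% = 3288
  $25–124k: 4,400 × 42.8% = 1883.2
  $125–134k: 14,400 × 60.8% = 8755.2
  $135–154k: 4,000 × 59.4% = 2376
  $155k+: 11,200 × 23.3% = 2609.6
Estimated total = 18,912 → 18,900.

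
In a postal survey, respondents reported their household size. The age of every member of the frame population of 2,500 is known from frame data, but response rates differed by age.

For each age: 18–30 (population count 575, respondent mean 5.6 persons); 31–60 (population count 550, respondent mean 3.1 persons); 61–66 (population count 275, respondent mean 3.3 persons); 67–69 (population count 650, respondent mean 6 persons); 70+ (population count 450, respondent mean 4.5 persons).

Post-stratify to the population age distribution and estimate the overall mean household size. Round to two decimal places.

4.70

Weight each group's respondent value by its population share:
  18–30: (575/2,500) × 5.6 = 1.288
  31–60: (550/2,500) × 3.1 = 0.682
  61–66: (275/2,500) × 3.3 = 0.363
  67–69: (650/2,500) × 6 = 1.56
  70+: (450/2,500) × 4.5 = 0.81
Post-stratified estimate = 4.703 → 4.70.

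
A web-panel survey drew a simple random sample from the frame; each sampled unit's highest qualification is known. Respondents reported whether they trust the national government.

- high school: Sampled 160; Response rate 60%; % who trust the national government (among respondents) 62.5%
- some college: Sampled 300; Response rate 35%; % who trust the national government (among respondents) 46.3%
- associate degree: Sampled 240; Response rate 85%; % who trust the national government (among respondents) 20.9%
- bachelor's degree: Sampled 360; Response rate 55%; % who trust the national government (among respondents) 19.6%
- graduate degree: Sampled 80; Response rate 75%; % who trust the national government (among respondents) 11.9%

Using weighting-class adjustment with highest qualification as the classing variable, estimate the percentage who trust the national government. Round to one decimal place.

32.4%

Weighting each respondent by the inverse class response rate inflates each class back to its sampled size, so the class weight is n_sampled:
  high school: 160 × 62.5 = 10,000
  some college: 300 × 46.3 = 13,890
  associate degree: 240 × 20.9 = 5016
  bachelor's degree: 360 × 19.6 = 7056
  graduate degree: 80 × 11.9 = 952
Adjusted estimate = 36,914 / 1,140 = 32.3807 → 32.4%.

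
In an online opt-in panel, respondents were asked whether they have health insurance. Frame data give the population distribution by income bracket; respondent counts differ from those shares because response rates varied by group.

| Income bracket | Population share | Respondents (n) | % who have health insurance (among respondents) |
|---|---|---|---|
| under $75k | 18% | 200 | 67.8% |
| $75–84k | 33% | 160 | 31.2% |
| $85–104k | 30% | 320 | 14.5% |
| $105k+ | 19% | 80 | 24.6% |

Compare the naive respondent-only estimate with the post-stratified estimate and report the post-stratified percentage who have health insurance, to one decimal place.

31.5%

Without adjustment, the pooled respondent share is:
  (200/760)×67.8 + (160/760)×31.2 + (320/760)×14.5 + (80/760)×24.6 = 33.1053%
Post-stratified estimate weights by population shares:
  0.18×67.8 + 0.33×31.2 + 0.3×14.5 + 0.19×24.6 = 31.524%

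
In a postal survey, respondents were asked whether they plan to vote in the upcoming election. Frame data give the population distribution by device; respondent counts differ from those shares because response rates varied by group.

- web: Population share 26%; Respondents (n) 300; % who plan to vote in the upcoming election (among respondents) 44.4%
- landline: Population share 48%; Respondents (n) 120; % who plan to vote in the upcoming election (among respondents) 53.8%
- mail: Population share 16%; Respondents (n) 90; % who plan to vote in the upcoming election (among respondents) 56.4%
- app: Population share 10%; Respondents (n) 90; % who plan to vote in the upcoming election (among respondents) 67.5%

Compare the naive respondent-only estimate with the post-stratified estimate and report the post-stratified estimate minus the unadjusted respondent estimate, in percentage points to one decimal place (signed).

Unadjusted (pooled respondent) estimate weights by respondent counts:
  (300/600)×44.4 + (120/600)×53.8 + (90/600)×56.4 + (90/600)×67.5 = 51.545%
Post-stratified estimate weights by population shares:
  0.26×44.4 + 0.48×53.8 + 0.16×56.4 + 0.1×67.5 = 53.142%
Difference = 53.142 − 51.545 = 1.597 pp.

+1.6 percentage points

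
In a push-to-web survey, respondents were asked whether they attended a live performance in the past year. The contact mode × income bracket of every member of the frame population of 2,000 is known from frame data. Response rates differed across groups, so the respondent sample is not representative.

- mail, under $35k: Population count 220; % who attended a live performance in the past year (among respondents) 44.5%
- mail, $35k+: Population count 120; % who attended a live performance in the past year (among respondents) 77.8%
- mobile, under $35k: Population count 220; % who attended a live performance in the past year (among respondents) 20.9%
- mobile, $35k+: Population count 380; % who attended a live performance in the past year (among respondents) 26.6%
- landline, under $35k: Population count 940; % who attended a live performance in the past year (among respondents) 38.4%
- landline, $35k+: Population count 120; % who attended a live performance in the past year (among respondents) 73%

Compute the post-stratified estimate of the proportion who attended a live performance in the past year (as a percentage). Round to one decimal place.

39.3%

Post-stratification weights by population share, not respondent share:
  mail, under $35k: (220/2,000) × 44.5 = 4.895
  mail, $35k+: (120/2,000) × 77.8 = 4.668
  mobile, under $35k: (220/2,000) × 20.9 = 2.299
  mobile, $35k+: (380/2,000) × 26.6 = 5.054
  landline, under $35k: (940/2,000) × 38.4 = 18.048
  landline, $35k+: (120/2,000) × 73 = 4.38
Post-stratified estimate = 39.344 → 39.3%.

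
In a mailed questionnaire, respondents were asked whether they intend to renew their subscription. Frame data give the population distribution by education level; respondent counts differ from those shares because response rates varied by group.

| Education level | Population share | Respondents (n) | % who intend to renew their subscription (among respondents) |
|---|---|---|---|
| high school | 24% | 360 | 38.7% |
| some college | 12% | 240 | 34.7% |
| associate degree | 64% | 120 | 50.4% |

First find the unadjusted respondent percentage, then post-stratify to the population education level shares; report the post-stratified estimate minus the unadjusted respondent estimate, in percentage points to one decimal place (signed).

Naive respondent-only estimate (weights = respondent counts):
  (360/720)×38.7 + (240/720)×34.7 + (120/720)×50.4 = 39.3167%
Post-stratifying to population shares instead:
  0.24×38.7 + 0.12×34.7 + 0.64×50.4 = 45.708%
Difference = 45.708 − 39.3167 = 6.3913 pp.

+6.4 percentage points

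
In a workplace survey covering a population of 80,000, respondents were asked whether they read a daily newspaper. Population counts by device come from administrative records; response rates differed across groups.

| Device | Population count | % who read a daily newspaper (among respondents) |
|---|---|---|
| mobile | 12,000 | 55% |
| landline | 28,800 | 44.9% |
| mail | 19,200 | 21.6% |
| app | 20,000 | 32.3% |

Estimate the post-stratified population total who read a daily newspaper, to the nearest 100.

Each cell contributes its population count × the respondent rate:
  mobile: 12,000 × 55% = 6600
  landline: 28,800 × 44.9% = 12931.2
  mail: 19,200 × 21.6% = 4147.2
  app: 20,000 × 32.3% = 6460
Estimated total = 30138.4 → 30,100.

30,100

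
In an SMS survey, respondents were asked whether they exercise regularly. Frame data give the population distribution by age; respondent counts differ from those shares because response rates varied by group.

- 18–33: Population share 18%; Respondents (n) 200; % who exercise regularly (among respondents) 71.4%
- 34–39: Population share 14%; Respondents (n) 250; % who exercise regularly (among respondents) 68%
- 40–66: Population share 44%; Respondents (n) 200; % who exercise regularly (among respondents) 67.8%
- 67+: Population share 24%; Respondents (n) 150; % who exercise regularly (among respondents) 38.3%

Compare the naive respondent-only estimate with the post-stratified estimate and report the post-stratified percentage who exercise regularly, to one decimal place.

Unadjusted (pooled respondent) estimate weights by respondent counts:
  (200/800)×71.4 + (250/800)×68 + (200/800)×67.8 + (150/800)×38.3 = 63.2313%
Reweighting by population age shares:
  0.18×71.4 + 0.14×68 + 0.44×67.8 + 0.24×38.3 = 61.396%

61.4%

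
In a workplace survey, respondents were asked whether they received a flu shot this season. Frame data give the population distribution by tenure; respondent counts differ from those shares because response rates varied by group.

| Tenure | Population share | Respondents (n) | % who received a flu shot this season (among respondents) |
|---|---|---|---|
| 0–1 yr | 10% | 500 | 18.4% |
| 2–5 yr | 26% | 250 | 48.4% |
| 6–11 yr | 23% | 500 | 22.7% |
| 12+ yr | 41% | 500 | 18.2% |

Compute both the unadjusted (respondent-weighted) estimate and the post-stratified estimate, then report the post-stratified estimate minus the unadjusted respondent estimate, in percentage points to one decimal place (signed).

Without adjustment, the pooled respondent share is:
  (500/1750)×18.4 + (250/1750)×48.4 + (500/1750)×22.7 + (500/1750)×18.2 = 23.8571%
Reweighting by population tenure shares:
  0.1×18.4 + 0.26×48.4 + 0.23×22.7 + 0.41×18.2 = 27.107%
Difference = 27.107 − 23.8571 = 3.2499 pp.

+3.2 percentage points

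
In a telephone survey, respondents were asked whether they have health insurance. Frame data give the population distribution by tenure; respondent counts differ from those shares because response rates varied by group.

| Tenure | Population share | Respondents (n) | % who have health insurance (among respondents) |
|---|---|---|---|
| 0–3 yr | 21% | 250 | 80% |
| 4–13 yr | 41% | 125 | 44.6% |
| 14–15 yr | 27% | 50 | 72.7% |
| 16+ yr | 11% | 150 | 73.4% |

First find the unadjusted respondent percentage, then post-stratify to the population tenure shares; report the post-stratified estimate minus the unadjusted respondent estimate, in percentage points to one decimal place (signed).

Naive respondent-only estimate (weights = respondent counts):
  (250/575)×80 + (125/575)×44.6 + (50/575)×72.7 + (150/575)×73.4 = 69.9478%
Post-stratified estimate weights by population shares:
  0.21×80 + 0.41×44.6 + 0.27×72.7 + 0.11×73.4 = 62.789%
Difference = 62.789 − 69.9478 = -7.1588 pp.

-7.2 percentage points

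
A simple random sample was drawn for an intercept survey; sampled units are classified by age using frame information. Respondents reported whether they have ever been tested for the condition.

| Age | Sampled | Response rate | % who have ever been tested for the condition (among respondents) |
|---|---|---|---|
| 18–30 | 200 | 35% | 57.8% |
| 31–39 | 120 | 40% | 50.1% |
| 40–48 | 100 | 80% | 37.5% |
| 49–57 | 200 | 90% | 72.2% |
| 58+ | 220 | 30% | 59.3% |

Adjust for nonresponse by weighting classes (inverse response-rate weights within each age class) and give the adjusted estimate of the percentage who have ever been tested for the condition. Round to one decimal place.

With weight = n_sampled/n_responded per class, the weighted class total is n_sampled:
  18–30: 200 × 57.8 = 11,560
  31–39: 120 × 50.1 = 6012
  40–48: 100 × 37.5 = 3750
  49–57: 200 × 72.2 = 14,440
  58+: 220 × 59.3 = 13,046
Adjusted estimate = 48,808 / 840 = 58.1048 → 58.1%.

58.1%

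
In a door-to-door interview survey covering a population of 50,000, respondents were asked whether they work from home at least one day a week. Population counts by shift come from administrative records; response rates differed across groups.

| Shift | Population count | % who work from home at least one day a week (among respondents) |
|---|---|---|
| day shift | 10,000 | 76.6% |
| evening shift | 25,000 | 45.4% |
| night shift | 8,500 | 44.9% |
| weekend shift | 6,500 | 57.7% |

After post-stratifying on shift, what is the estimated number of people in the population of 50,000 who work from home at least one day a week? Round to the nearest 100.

Each cell contributes its population count × the respondent rate:
  day shift: 10,000 × 76.6% = 7660
  evening shift: 25,000 × 45.4% = 11,350
  night shift: 8,500 × 44.9% = 3816.5
  weekend shift: 6,500 × 57.7% = 3750.5
Estimated total = 26,577 → 26,600.

26,600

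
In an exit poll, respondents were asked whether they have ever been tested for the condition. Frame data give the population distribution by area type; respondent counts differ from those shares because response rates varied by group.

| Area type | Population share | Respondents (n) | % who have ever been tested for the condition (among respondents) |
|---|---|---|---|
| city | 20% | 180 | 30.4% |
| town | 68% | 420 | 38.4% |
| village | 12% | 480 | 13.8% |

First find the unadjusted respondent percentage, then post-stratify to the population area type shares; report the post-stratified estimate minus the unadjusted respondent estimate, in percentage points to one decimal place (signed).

Unadjusted (pooled respondent) estimate weights by respondent counts:
  (180/1080)×30.4 + (420/1080)×38.4 + (480/1080)×13.8 = 26.1333%
Reweighting by population area type shares:
  0.2×30.4 + 0.68×38.4 + 0.12×13.8 = 33.848%
Difference = 33.848 − 26.1333 = 7.7147 pp.

+7.7 percentage points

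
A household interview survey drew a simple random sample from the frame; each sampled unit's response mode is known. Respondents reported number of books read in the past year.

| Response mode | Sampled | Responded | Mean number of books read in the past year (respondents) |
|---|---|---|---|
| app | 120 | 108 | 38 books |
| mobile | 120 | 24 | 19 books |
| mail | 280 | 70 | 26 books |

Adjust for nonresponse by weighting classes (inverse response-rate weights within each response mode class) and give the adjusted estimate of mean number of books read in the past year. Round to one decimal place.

27.2

Class response rates: app 108/120 = 90%, mobile 24/120 = 20%, mail 70/280 = 25%.
Inverse-response-rate weighting restores each class to its sampled count, so class totals weight by n_sampled:
  app: 120 × 38 = 4560
  mobile: 120 × 19 = 2280
  mail: 280 × 26 = 7280
Adjusted estimate = 14,120 / 520 = 27.1538 → 27.2.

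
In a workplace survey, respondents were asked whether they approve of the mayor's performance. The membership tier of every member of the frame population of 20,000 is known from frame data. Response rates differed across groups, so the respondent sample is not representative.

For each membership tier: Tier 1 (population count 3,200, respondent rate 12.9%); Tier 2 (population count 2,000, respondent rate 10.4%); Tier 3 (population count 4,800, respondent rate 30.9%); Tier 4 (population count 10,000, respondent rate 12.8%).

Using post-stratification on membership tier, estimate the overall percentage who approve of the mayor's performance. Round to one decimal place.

16.9%

Post-stratification weights by population share, not respondent share:
  Tier 1: (3,200/20,000) × 12.9 = 2.064
  Tier 2: (2,000/20,000) × 10.4 = 1.04
  Tier 3: (4,800/20,000) × 30.9 = 7.416
  Tier 4: (10,000/20,000) × 12.8 = 6.4
Post-stratified estimate = 16.92 → 16.9%.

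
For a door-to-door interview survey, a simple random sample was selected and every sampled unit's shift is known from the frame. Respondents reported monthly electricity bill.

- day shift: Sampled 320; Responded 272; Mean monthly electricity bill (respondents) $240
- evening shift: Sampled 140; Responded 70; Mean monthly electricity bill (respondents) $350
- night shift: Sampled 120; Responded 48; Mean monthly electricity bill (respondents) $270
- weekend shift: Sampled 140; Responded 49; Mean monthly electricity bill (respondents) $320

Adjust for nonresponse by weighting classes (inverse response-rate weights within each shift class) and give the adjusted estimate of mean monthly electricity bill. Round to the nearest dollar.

Class response rates: day shift 272/320 = 85%, evening shift 70/140 = 50%, night shift 48/120 = 40%, weekend shift 49/140 = 35%.
With weight = n_sampled/n_responded per class, the weighted class total is n_sampled:
  day shift: 320 × 240 = 76,800
  evening shift: 140 × 350 = 49,000
  night shift: 120 × 270 = 32,400
  weekend shift: 140 × 320 = 44,800
Adjusted estimate = 203,000 / 720 = 281.944 → $282.

$282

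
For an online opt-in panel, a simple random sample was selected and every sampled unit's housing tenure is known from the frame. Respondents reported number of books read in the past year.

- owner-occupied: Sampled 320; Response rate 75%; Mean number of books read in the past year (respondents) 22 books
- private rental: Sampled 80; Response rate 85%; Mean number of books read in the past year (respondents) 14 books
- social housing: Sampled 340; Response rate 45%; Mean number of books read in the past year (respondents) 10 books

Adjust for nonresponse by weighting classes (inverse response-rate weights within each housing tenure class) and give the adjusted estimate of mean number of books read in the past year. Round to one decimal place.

With weight = n_sampled/n_responded per class, the weighted class total is n_sampled:
  owner-occupied: 320 × 22 = 7040
  private rental: 80 × 14 = 1120
  social housing: 340 × 10 = 3400
Adjusted estimate = 11,560 / 740 = 15.6216 → 15.6.

15.6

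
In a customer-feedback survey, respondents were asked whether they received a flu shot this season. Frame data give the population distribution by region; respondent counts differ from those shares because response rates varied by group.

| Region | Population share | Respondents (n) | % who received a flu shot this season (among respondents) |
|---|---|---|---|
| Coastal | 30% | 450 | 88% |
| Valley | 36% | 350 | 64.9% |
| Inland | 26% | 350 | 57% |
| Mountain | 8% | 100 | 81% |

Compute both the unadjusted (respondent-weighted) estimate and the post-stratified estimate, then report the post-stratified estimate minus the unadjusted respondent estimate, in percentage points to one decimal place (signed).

Naive respondent-only estimate (weights = respondent counts):
  (450/1250)×88 + (350/1250)×64.9 + (350/1250)×57 + (100/1250)×81 = 72.292%
Reweighting by population region shares:
  0.3×88 + 0.36×64.9 + 0.26×57 + 0.08×81 = 71.064%
Difference = 71.064 − 72.292 = -1.228 pp.

-1.2 percentage points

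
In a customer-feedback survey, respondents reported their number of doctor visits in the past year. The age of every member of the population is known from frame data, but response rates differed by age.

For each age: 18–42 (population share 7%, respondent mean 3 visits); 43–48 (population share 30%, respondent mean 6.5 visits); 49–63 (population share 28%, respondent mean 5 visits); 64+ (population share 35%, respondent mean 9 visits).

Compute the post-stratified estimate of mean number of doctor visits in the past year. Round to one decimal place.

6.7

Post-stratification weights by population share, not respondent share:
  18–42: 0.07 × 3 = 0.21
  43–48: 0.3 × 6.5 = 1.95
  49–63: 0.28 × 5 = 1.4
  64+: 0.35 × 9 = 3.15
Post-stratified estimate = 6.71 → 6.7.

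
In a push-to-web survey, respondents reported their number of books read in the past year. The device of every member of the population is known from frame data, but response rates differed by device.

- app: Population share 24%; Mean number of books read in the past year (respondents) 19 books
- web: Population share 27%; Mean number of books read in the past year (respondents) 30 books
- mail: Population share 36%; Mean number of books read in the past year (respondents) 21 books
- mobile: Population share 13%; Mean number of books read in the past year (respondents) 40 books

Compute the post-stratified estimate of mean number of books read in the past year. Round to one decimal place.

Post-stratification weights by population share, not respondent share:
  app: 0.24 × 19 = 4.56
  web: 0.27 × 30 = 8.1
  mail: 0.36 × 21 = 7.56
  mobile: 0.13 × 40 = 5.2
Post-stratified estimate = 25.42 → 25.4.

25.4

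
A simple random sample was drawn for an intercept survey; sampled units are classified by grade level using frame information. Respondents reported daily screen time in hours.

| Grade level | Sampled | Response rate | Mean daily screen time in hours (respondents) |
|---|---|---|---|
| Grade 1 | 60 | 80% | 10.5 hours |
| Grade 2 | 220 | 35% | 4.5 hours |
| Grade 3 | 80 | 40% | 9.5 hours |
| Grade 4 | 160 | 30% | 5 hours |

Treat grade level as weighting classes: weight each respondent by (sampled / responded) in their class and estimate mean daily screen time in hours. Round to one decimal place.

Inverse-response-rate weighting restores each class to its sampled count, so class totals weight by n_sampled:
  Grade 1: 60 × 10.5 = 630
  Grade 2: 220 × 4.5 = 990
  Grade 3: 80 × 9.5 = 760
  Grade 4: 160 × 5 = 800
Adjusted estimate = 3180 / 520 = 6.11538 → 6.1.

6.1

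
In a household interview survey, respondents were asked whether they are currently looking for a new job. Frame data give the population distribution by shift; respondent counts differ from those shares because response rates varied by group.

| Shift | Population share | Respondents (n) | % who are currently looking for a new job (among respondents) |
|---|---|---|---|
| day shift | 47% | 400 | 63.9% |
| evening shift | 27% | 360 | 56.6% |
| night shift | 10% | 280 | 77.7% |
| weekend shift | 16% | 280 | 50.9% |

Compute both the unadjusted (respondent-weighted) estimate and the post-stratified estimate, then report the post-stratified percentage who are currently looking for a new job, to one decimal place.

Naive respondent-only estimate (weights = respondent counts):
  (400/1320)×63.9 + (360/1320)×56.6 + (280/1320)×77.7 + (280/1320)×50.9 = 62.0788%
Post-stratifying to population shares instead:
  0.47×63.9 + 0.27×56.6 + 0.1×77.7 + 0.16×50.9 = 61.229%

61.2%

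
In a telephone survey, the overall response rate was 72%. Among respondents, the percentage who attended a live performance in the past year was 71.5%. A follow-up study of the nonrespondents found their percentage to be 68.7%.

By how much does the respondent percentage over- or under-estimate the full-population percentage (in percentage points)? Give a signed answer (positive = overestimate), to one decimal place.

+0.8 percentage points

Nonresponse fraction = 1 − 0.72 = 0.28.
Bias = (nonresponse fraction) × (respondent percentage − nonrespondent percentage)
     = 0.28 × (71.5 − 68.7) = 0.28 × 2.8 = 0.784.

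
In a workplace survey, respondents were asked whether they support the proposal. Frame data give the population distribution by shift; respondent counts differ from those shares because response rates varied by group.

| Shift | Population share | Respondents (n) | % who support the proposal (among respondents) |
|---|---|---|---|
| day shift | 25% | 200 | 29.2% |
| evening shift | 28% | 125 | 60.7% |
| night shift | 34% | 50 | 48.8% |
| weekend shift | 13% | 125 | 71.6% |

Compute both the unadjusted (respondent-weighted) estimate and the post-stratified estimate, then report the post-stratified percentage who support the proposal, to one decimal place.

50.2%

Naive respondent-only estimate (weights = respondent counts):
  (200/500)×29.2 + (125/500)×60.7 + (50/500)×48.8 + (125/500)×71.6 = 49.635%
Reweighting by population shift shares:
  0.25×29.2 + 0.28×60.7 + 0.34×48.8 + 0.13×71.6 = 50.196%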